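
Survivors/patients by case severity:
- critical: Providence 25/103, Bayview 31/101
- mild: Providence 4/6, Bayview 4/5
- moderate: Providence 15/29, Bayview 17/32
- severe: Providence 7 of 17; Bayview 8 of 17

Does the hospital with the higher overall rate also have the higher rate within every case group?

Critical: Providence 25/103 = 24.3%, Bayview 31/101 = 30.7% → Bayview
Mild: Providence 4/6 = 66.7%, Bayview 4/5 = 80.0% → Bayview
Moderate: Providence 15/29 = 51.7%, Bayview 17/32 = 53.1% → Bayview
Severe: Providence 7/17 = 41.2%, Bayview 8/17 = 47.1% → Bayview
Overall: Providence 51/155 = 32.9%, Bayview 60/155 = 38.7% → Bayview
Bayview wins overall and in every case group — no reversal.

Yes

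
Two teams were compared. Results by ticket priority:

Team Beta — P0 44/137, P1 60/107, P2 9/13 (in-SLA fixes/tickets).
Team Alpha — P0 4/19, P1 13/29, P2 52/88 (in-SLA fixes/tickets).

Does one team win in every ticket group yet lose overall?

Yes

P0: Team Beta 44/137 = 32.1%, Team Alpha 4/19 = 21.1% → Team Beta
P1: Team Beta 60/107 = 56.1%, Team Alpha 13/29 = 44.8% → Team Beta
P2: Team Beta 9/13 = 69.2%, Team Alpha 52/88 = 59.1% → Team Beta
Overall: Team Beta 113/257 = 44.0%, Team Alpha 69/136 = 50.7% → Team Alpha
Team Beta wins each ticket group but Team Alpha wins overall — the comparison reverses. Team Beta's tickets skew toward P0, which has a lower base rate.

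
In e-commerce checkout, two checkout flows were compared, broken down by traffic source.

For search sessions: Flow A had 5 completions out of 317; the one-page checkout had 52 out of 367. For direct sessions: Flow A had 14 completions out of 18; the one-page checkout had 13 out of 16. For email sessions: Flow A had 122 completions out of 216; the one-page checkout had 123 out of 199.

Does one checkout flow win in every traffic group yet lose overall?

Search: Flow A 5/317 = 1.6%, the one-page checkout 52/367 = 14.2% → the one-page checkout
Direct: Flow A 14/18 = 77.8%, the one-page checkout 13/16 = 81.2% → the one-page checkout
Email: Flow A 122/216 = 56.5%, the one-page checkout 123/199 = 61.8% → the one-page checkout
Overall: Flow A 141/551 = 25.6%, the one-page checkout 188/582 = 32.3% → the one-page checkout
The one-page checkout wins overall and in every traffic group — no reversal.

No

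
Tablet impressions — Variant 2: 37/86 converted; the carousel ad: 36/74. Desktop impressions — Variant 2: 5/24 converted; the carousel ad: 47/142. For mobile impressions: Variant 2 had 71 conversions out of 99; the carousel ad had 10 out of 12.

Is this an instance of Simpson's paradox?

Yes

Tablet: Variant 2 37/86 = 43.0%, the carousel ad 36/74 = 48.6% → the carousel ad
Desktop: Variant 2 5/24 = 20.8%, the carousel ad 47/142 = 33.1% → the carousel ad
Mobile: Variant 2 71/99 = 71.7%, the carousel ad 10/12 = 83.3% → the carousel ad
Overall: Variant 2 113/209 = 54.1%, the carousel ad 93/228 = 40.8% → Variant 2
The carousel ad wins each device group but Variant 2 wins overall — the comparison reverses. The carousel ad's impressions skew toward desktop, which has a lower base rate.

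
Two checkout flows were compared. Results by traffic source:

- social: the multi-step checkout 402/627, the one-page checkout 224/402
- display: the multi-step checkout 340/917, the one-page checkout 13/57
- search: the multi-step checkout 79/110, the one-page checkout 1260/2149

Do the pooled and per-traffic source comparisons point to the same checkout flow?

No

Social: the multi-step checkout 402/627 = 64.1%, the one-page checkout 224/402 = 55.7% → the multi-step checkout
Display: the multi-step checkout 340/917 = 37.1%, the one-page checkout 13/57 = 22.8% → the multi-step checkout
Search: the multi-step checkout 79/110 = 71.8%, the one-page checkout 1260/2149 = 58.6% → the multi-step checkout
Overall: the multi-step checkout 821/1654 = 49.6%, the one-page checkout 1497/2608 = 57.4% → the one-page checkout
The multi-step checkout wins each traffic group but the one-page checkout wins overall — the comparison reverses. The multi-step checkout's sessions skew toward display, which has a lower base rate.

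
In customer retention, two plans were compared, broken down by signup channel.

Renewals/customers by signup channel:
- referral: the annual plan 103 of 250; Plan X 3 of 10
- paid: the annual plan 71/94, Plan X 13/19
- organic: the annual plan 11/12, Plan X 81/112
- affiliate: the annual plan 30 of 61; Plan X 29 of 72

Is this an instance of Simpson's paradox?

Yes

Referral: the annual plan 103/250 = 41.2%, Plan X 3/10 = 30.0% → the annual plan
Paid: the annual plan 71/94 = 75.5%, Plan X 13/19 = 68.4% → the annual plan
Organic: the annual plan 11/12 = 91.7%, Plan X 81/112 = 72.3% → the annual plan
Affiliate: the annual plan 30/61 = 49.2%, Plan X 29/72 = 40.3% → the annual plan
Overall: the annual plan 215/417 = 51.6%, Plan X 126/213 = 59.2% → Plan X
The annual plan wins each signup group but Plan X wins overall — the comparison reverses. The annual plan's customers skew toward referral, which has a lower base rate.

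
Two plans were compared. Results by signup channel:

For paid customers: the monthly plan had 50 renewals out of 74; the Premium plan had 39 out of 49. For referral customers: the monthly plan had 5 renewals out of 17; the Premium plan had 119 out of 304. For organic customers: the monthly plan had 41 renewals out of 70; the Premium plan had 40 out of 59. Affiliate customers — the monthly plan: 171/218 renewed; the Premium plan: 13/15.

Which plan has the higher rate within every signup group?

the Premium plan

Paid: the monthly plan 50/74 = 67.6%, the Premium plan 39/49 = 79.6% → the Premium plan
Referral: the monthly plan 5/17 = 29.4%, the Premium plan 119/304 = 39.1% → the Premium plan
Organic: the monthly plan 41/70 = 58.6%, the Premium plan 40/59 = 67.8% → the Premium plan
Affiliate: the monthly plan 171/218 = 78.4%, the Premium plan 13/15 = 86.7% → the Premium plan
The Premium plan has the higher rate in all 4 groups.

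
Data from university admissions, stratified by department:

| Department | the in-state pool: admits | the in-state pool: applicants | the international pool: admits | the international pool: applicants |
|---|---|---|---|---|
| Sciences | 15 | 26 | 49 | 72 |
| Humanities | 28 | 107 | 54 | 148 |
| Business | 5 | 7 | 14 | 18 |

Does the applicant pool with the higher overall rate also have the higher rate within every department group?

Yes

Sciences: the in-state pool 15/26 = 57.7%, the international pool 49/72 = 68.1% → the international pool
Humanities: the in-state pool 28/107 = 26.2%, the international pool 54/148 = 36.5% → the international pool
Business: the in-state pool 5/7 = 71.4%, the international pool 14/18 = 77.8% → the international pool
Overall: the in-state pool 48/140 = 34.3%, the international pool 117/238 = 49.2% → the international pool
The international pool wins overall and in every department group — no reversal.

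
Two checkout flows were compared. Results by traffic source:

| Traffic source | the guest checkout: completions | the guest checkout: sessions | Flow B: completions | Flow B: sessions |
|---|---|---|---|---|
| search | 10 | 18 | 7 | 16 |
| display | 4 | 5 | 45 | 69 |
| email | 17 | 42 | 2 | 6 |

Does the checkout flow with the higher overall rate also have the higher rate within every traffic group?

No

Search: the guest checkout 10/18 = 55.6%, Flow B 7/16 = 43.8% → the guest checkout
Display: the guest checkout 4/5 = 80.0%, Flow B 45/69 = 65.2% → the guest checkout
Email: the guest checkout 17/42 = 40.5%, Flow B 2/6 = 33.3% → the guest checkout
Overall: the guest checkout 31/65 = 47.7%, Flow B 54/91 = 59.3% → Flow B
The guest checkout wins each traffic group but Flow B wins overall — the comparison reverses. The guest checkout's sessions skew toward email, which has a lower base rate.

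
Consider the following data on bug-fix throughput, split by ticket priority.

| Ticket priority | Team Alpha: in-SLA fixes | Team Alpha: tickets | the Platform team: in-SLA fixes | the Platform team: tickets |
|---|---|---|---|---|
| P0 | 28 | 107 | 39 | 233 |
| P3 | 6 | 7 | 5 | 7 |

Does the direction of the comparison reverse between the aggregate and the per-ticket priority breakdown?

P0: Team Alpha 28/107 = 26.2%, the Platform team 39/233 = 16.7% → Team Alpha
P3: Team Alpha 6/7 = 85.7%, the Platform team 5/7 = 71.4% → Team Alpha
Overall: Team Alpha 34/114 = 29.8%, the Platform team 44/240 = 18.3% → Team Alpha
Team Alpha wins overall and in every ticket group — no reversal.

No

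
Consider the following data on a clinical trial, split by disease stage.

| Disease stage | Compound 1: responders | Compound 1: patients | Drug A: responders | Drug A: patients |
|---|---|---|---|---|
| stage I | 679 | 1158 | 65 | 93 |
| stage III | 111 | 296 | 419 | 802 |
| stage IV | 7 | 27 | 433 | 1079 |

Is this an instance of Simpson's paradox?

Stage I: Compound 1 679/1158 = 58.6%, Drug A 65/93 = 69.9% → Drug A
Stage III: Compound 1 111/296 = 37.5%, Drug A 419/802 = 52.2% → Drug A
Stage IV: Compound 1 7/27 = 25.9%, Drug A 433/1079 = 40.1% → Drug A
Overall: Compound 1 797/1481 = 53.8%, Drug A 917/1974 = 46.5% → Compound 1
Drug A wins each disease group but Compound 1 wins overall — the comparison reverses. Drug A's patients skew toward stage IV, which has a lower base rate.

Yes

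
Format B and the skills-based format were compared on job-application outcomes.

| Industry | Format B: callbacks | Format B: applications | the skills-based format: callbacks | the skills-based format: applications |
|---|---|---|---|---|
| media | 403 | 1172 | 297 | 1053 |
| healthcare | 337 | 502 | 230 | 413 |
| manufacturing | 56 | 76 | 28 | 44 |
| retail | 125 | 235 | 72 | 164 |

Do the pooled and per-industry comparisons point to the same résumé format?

Media: Format B 403/1172 = 34.4%, the skills-based format 297/1053 = 28.2% → Format B
Healthcare: Format B 337/502 = 67.1%, the skills-based format 230/413 = 55.7% → Format B
Manufacturing: Format B 56/76 = 73.7%, the skills-based format 28/44 = 63.6% → Format B
Retail: Format B 125/235 = 53.2%, the skills-based format 72/164 = 43.9% → Format B
Overall: Format B 921/1985 = 46.4%, the skills-based format 627/1674 = 37.5% → Format B
Format B wins overall and in every industry group — no reversal.

Yes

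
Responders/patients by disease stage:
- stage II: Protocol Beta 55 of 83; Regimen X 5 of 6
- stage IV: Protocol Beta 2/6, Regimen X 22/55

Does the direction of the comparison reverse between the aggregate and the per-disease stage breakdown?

Stage II: Protocol Beta 55/83 = 66.3%, Regimen X 5/6 = 83.3% → Regimen X
Stage IV: Protocol Beta 2/6 = 33.3%, Regimen X 22/55 = 40.0% → Regimen X
Overall: Protocol Beta 57/89 = 64.0%, Regimen X 27/61 = 44.3% → Protocol Beta
Regimen X wins each disease group but Protocol Beta wins overall — the comparison reverses. Regimen X's patients skew toward stage IV, which has a lower base rate.

Yes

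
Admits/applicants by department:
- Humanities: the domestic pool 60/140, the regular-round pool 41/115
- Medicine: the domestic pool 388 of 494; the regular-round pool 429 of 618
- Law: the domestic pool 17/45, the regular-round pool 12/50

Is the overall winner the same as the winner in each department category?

Yes

Humanities: the domestic pool 60/140 = 42.9%, the regular-round pool 41/115 = 35.7% → the domestic pool
Medicine: the domestic pool 388/494 = 78.5%, the regular-round pool 429/618 = 69.4% → the domestic pool
Law: the domestic pool 17/45 = 37.8%, the regular-round pool 12/50 = 24.0% → the domestic pool
Overall: the domestic pool 465/679 = 68.5%, the regular-round pool 482/783 = 61.6% → the domestic pool
The domestic pool wins overall and in every department group — no reversal.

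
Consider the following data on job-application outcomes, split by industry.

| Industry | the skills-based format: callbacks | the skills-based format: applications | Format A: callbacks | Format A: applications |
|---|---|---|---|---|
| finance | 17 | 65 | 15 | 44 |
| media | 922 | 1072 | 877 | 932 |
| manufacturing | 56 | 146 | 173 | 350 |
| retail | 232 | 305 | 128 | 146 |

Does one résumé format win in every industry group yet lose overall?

No

Finance: the skills-based format 17/65 = 26.2%, Format A 15/44 = 34.1% → Format A
Media: the skills-based format 922/1072 = 86.0%, Format A 877/932 = 94.1% → Format A
Manufacturing: the skills-based format 56/146 = 38.4%, Format A 173/350 = 49.4% → Format A
Retail: the skills-based format 232/305 = 76.1%, Format A 128/146 = 87.7% → Format A
Overall: the skills-based format 1227/1588 = 77.3%, Format A 1193/1472 = 81.0% → Format A
Format A wins overall and in every industry group — no reversal.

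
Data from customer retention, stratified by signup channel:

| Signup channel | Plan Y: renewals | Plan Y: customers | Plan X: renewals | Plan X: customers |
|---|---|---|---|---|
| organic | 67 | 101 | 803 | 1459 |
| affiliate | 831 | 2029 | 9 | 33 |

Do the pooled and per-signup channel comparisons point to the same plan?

No

Organic: Plan Y 67/101 = 66.3%, Plan X 803/1459 = 55.0% → Plan Y
Affiliate: Plan Y 831/2029 = 41.0%, Plan X 9/33 = 27.3% → Plan Y
Overall: Plan Y 898/2130 = 42.2%, Plan X 812/1492 = 54.4% → Plan X
Plan Y wins each signup group but Plan X wins overall — the comparison reverses. Plan Y's customers skew toward affiliate, which has a lower base rate.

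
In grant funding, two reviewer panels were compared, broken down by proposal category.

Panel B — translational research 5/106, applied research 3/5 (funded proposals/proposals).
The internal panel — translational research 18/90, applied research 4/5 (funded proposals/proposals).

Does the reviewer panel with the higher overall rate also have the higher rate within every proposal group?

Yes

Translational research: Panel B 5/106 = 4.7%, the internal panel 18/90 = 20.0% → the internal panel
Applied research: Panel B 3/5 = 60.0%, the internal panel 4/5 = 80.0% → the internal panel
Overall: Panel B 8/111 = 7.2%, the internal panel 22/95 = 23.2% → the internal panel
The internal panel wins overall and in every proposal group — no reversal.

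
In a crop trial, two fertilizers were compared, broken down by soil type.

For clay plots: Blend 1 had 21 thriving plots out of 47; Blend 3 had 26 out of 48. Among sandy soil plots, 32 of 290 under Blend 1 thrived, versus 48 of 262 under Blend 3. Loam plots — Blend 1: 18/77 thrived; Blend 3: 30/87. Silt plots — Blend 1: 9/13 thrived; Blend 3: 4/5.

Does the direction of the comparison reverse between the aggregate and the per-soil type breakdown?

Clay: Blend 1 21/47 = 44.7%, Blend 3 26/48 = 54.2% → Blend 3
Sandy soil: Blend 1 32/290 = 11.0%, Blend 3 48/262 = 18.3% → Blend 3
Loam: Blend 1 18/77 = 23.4%, Blend 3 30/87 = 34.5% → Blend 3
Silt: Blend 1 9/13 = 69.2%, Blend 3 4/5 = 80.0% → Blend 3
Overall: Blend 1 80/427 = 18.7%, Blend 3 108/402 = 26.9% → Blend 3
Blend 3 wins overall and in every soil group — no reversal.

No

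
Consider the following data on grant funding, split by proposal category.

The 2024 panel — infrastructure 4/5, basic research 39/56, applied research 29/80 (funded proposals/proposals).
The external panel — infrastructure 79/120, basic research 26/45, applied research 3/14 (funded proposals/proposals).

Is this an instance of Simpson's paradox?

Infrastructure: the 2024 panel 4/5 = 80.0%, the external panel 79/120 = 65.8% → the 2024 panel
Basic research: the 2024 panel 39/56 = 69.6%, the external panel 26/45 = 57.8% → the 2024 panel
Applied research: the 2024 panel 29/80 = 36.2%, the external panel 3/14 = 21.4% → the 2024 panel
Overall: the 2024 panel 72/141 = 51.1%, the external panel 108/179 = 60.3% → the external panel
The 2024 panel wins each proposal group but the external panel wins overall — the comparison reverses. The 2024 panel's proposals skew toward applied research, which has a lower base rate.

Yes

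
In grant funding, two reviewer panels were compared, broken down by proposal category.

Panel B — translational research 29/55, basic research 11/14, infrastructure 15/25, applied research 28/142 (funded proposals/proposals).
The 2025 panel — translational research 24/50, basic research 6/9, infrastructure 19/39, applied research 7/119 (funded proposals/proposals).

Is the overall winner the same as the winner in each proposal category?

Translational research: Panel B 29/55 = 52.7%, the 2025 panel 24/50 = 48.0% → Panel B
Basic research: Panel B 11/14 = 78.6%, the 2025 panel 6/9 = 66.7% → Panel B
Infrastructure: Panel B 15/25 = 60.0%, the 2025 panel 19/39 = 48.7% → Panel B
Applied research: Panel B 28/142 = 19.7%, the 2025 panel 7/119 = 5.9% → Panel B
Overall: Panel B 83/236 = 35.2%, the 2025 panel 56/217 = 25.8% → Panel B
Panel B wins overall and in every proposal group — no reversal.

Yes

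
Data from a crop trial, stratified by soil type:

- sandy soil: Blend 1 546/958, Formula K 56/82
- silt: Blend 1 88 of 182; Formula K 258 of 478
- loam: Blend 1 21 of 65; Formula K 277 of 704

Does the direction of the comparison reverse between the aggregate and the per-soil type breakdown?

Sandy soil: Blend 1 546/958 = 57.0%, Formula K 56/82 = 68.3% → Formula K
Silt: Blend 1 88/182 = 48.4%, Formula K 258/478 = 54.0% → Formula K
Loam: Blend 1 21/65 = 32.3%, Formula K 277/704 = 39.3% → Formula K
Overall: Blend 1 655/1205 = 54.4%, Formula K 591/1264 = 46.8% → Blend 1
Formula K wins each soil group but Blend 1 wins overall — the comparison reverses. Formula K's plots skew toward loam, which has a lower base rate.

Yes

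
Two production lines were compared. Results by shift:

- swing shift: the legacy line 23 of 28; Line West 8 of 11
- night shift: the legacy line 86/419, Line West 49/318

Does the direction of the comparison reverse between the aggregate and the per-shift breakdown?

Swing shift: the legacy line 23/28 = 82.1%, Line West 8/11 = 72.7% → the legacy line
Night shift: the legacy line 86/419 = 20.5%, Line West 49/318 = 15.4% → the legacy line
Overall: the legacy line 109/447 = 24.4%, Line West 57/329 = 17.3% → the legacy line
The legacy line wins overall and in every shift group — no reversal.

No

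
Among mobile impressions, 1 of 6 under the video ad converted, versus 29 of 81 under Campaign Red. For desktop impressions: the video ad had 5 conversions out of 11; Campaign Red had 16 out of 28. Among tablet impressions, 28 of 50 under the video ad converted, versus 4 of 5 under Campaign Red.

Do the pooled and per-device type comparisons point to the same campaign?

Mobile: the video ad 1/6 = 16.7%, Campaign Red 29/81 = 35.8% → Campaign Red
Desktop: the video ad 5/11 = 45.5%, Campaign Red 16/28 = 57.1% → Campaign Red
Tablet: the video ad 28/50 = 56.0%, Campaign Red 4/5 = 80.0% → Campaign Red
Overall: the video ad 34/67 = 50.7%, Campaign Red 49/114 = 43.0% → the video ad
Campaign Red wins each device group but the video ad wins overall — the comparison reverses. Campaign Red's impressions skew toward mobile, which has a lower base rate.

No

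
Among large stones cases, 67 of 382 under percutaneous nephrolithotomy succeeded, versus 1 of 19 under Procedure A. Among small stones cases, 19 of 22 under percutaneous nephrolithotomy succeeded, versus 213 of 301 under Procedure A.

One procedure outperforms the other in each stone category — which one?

percutaneous nephrolithotomy

Large stones: percutaneous nephrolithotomy 67/382 = 17.5%, Procedure A 1/19 = 5.3% → percutaneous nephrolithotomy
Small stones: percutaneous nephrolithotomy 19/22 = 86.4%, Procedure A 213/301 = 70.8% → percutaneous nephrolithotomy
Percutaneous nephrolithotomy has the higher rate in both groups.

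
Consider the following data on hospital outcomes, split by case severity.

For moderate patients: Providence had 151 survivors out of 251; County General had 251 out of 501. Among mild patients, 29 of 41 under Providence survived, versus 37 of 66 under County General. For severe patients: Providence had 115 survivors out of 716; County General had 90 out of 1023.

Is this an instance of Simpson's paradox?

Moderate: Providence 151/251 = 60.2%, County General 251/501 = 50.1% → Providence
Mild: Providence 29/41 = 70.7%, County General 37/66 = 56.1% → Providence
Severe: Providence 115/716 = 16.1%, County General 90/1023 = 8.8% → Providence
Overall: Providence 295/1008 = 29.3%, County General 378/1590 = 23.8% → Providence
Providence wins overall and in every case group — no reversal.

No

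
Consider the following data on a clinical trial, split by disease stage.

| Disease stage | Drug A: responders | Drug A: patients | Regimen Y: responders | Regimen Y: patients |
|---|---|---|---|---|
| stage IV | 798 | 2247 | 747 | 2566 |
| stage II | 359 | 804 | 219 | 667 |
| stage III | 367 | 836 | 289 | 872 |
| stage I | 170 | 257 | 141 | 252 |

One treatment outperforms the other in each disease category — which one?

Drug A

Stage IV: Drug A 798/2247 = 35.5%, Regimen Y 747/2566 = 29.1% → Drug A
Stage II: Drug A 359/804 = 44.7%, Regimen Y 219/667 = 32.8% → Drug A
Stage III: Drug A 367/836 = 43.9%, Regimen Y 289/872 = 33.1% → Drug A
Stage I: Drug A 170/257 = 66.1%, Regimen Y 141/252 = 56.0% → Drug A
Drug A has the higher rate in all 4 groups.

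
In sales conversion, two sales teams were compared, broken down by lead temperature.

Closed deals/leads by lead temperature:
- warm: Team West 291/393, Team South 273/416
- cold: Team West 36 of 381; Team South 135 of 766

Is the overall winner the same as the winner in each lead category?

Warm: Team West 291/393 = 74.0%, Team South 273/416 = 65.6% → Team West
Cold: Team West 36/381 = 9.4%, Team South 135/766 = 17.6% → Team South
Overall: Team West 327/774 = 42.2%, Team South 408/1182 = 34.5% → Team West
Neither sweeps: Team West wins 1 of 2 groups, Team South wins 1. Team West wins overall but not every group — no Simpson reversal.

No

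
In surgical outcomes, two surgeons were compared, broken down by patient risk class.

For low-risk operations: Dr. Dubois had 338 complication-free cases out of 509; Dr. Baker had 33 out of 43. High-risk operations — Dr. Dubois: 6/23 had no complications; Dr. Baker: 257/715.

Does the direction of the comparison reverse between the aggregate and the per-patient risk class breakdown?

Low-risk: Dr. Dubois 338/509 = 66.4%, Dr. Baker 33/43 = 76.7% → Dr. Baker
High-risk: Dr. Dubois 6/23 = 26.1%, Dr. Baker 257/715 = 35.9% → Dr. Baker
Overall: Dr. Dubois 344/532 = 64.7%, Dr. Baker 290/758 = 38.3% → Dr. Dubois
Dr. Baker wins each patient risk group but Dr. Dubois wins overall — the comparison reverses. Dr. Baker's operations skew toward high-risk, which has a lower base rate.

Yes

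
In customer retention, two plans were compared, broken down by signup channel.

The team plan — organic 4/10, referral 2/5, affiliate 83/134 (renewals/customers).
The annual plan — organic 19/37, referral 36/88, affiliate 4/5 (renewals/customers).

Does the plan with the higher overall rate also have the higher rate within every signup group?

No

Organic: the team plan 4/10 = 40.0%, the annual plan 19/37 = 51.4% → the annual plan
Referral: the team plan 2/5 = 40.0%, the annual plan 36/88 = 40.9% → the annual plan
Affiliate: the team plan 83/134 = 61.9%, the annual plan 4/5 = 80.0% → the annual plan
Overall: the team plan 89/149 = 59.7%, the annual plan 59/130 = 45.4% → the team plan
The annual plan wins each signup group but the team plan wins overall — the comparison reverses. The annual plan's customers skew toward referral, which has a lower base rate.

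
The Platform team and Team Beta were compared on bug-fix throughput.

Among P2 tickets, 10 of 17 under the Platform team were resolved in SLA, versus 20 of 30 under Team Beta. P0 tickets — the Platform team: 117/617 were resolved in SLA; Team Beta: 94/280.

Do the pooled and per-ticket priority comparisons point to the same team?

Yes

P2: the Platform team 10/17 = 58.8%, Team Beta 20/30 = 66.7% → Team Beta
P0: the Platform team 117/617 = 19.0%, Team Beta 94/280 = 33.6% → Team Beta
Overall: the Platform team 127/634 = 20.0%, Team Beta 114/310 = 36.8% → Team Beta
Team Beta wins overall and in every ticket group — no reversal.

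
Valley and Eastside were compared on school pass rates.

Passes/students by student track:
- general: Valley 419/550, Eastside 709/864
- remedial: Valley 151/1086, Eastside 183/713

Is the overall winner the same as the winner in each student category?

General: Valley 419/550 = 76.2%, Eastside 709/864 = 82.1% → Eastside
Remedial: Valley 151/1086 = 13.9%, Eastside 183/713 = 25.7% → Eastside
Overall: Valley 570/1636 = 34.8%, Eastside 892/1577 = 56.6% → Eastside
Eastside wins overall and in every student group — no reversal.

Yes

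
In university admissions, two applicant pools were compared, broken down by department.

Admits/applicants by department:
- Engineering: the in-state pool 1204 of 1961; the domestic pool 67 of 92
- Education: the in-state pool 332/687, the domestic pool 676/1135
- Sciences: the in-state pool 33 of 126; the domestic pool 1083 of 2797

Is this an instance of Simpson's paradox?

Engineering: the in-state pool 1204/1961 = 61.4%, the domestic pool 67/92 = 72.8% → the domestic pool
Education: the in-state pool 332/687 = 48.3%, the domestic pool 676/1135 = 59.6% → the domestic pool
Sciences: the in-state pool 33/126 = 26.2%, the domestic pool 1083/2797 = 38.7% → the domestic pool
Overall: the in-state pool 1569/2774 = 56.6%, the domestic pool 1826/4024 = 45.4% → the in-state pool
The domestic pool wins each department group but the in-state pool wins overall — the comparison reverses. The domestic pool's applicants skew toward Sciences, which has a lower base rate.

Yes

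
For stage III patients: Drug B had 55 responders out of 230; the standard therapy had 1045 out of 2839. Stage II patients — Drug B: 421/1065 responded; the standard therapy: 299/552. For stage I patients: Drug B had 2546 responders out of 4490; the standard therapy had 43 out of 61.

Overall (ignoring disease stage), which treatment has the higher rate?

Drug B

Stage III: Drug B 55/230 = 23.9%, the standard therapy 1045/2839 = 36.8% → the standard therapy
Stage II: Drug B 421/1065 = 39.5%, the standard therapy 299/552 = 54.2% → the standard therapy
Stage I: Drug B 2546/4490 = 56.7%, the standard therapy 43/61 = 70.5% → the standard therapy
Overall: Drug B 3022/5785 = 52.2%, the standard therapy 1387/3452 = 40.2% → Drug B
(The standard therapy wins every disease group but Drug B wins overall — the standard therapy's patients skew toward the low-rate stage III group.)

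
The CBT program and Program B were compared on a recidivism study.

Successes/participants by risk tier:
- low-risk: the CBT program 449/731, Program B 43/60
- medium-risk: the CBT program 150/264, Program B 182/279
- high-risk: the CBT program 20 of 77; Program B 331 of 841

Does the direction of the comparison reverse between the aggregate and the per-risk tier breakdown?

Low-risk: the CBT program 449/731 = 61.4%, Program B 43/60 = 71.7% → Program B
Medium-risk: the CBT program 150/264 = 56.8%, Program B 182/279 = 65.2% → Program B
High-risk: the CBT program 20/77 = 26.0%, Program B 331/841 = 39.4% → Program B
Overall: the CBT program 619/1072 = 57.7%, Program B 556/1180 = 47.1% → the CBT program
Program B wins each risk group but the CBT program wins overall — the comparison reverses. Program B's participants skew toward high-risk, which has a lower base rate.

Yes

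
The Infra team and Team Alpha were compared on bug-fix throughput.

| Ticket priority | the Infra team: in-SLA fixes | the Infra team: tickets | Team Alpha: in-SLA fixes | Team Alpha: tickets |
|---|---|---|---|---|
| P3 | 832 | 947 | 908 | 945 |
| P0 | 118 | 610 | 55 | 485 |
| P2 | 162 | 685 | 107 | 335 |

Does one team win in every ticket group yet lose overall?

P3: the Infra team 832/947 = 87.9%, Team Alpha 908/945 = 96.1% → Team Alpha
P0: the Infra team 118/610 = 19.3%, Team Alpha 55/485 = 11.3% → the Infra team
P2: the Infra team 162/685 = 23.6%, Team Alpha 107/335 = 31.9% → Team Alpha
Overall: the Infra team 1112/2242 = 49.6%, Team Alpha 1070/1765 = 60.6% → Team Alpha
Neither sweeps: the Infra team wins 1 of 3 groups, Team Alpha wins 2. Team Alpha wins overall but not every group — no Simpson reversal.

No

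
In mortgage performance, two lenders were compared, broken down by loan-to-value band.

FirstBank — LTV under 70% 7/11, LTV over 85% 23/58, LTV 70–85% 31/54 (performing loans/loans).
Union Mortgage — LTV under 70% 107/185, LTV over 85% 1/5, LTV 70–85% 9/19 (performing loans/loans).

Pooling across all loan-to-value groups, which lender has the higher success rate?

Union Mortgage

LTV under 70%: FirstBank 7/11 = 63.6%, Union Mortgage 107/185 = 57.8% → FirstBank
LTV over 85%: FirstBank 23/58 = 39.7%, Union Mortgage 1/5 = 20.0% → FirstBank
LTV 70–85%: FirstBank 31/54 = 57.4%, Union Mortgage 9/19 = 47.4% → FirstBank
Overall: FirstBank 61/123 = 49.6%, Union Mortgage 117/209 = 56.0% → Union Mortgage
(FirstBank wins every loan-to-value group but Union Mortgage wins overall — FirstBank's loans skew toward the low-rate LTV over 85% group.)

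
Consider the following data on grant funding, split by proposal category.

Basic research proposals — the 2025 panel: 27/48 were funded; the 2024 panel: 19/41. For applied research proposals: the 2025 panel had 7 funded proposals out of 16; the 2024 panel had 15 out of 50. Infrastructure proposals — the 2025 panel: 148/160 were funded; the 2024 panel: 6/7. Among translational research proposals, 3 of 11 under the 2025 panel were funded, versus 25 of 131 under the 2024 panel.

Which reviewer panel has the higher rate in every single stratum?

Basic research: the 2025 panel 27/48 = 56.2%, the 2024 panel 19/41 = 46.3% → the 2025 panel
Applied research: the 2025 panel 7/16 = 43.8%, the 2024 panel 15/50 = 30.0% → the 2025 panel
Infrastructure: the 2025 panel 148/160 = 92.5%, the 2024 panel 6/7 = 85.7% → the 2025 panel
Translational research: the 2025 panel 3/11 = 27.3%, the 2024 panel 25/131 = 19.1% → the 2025 panel
The 2025 panel has the higher rate in all 4 groups.

the 2025 panel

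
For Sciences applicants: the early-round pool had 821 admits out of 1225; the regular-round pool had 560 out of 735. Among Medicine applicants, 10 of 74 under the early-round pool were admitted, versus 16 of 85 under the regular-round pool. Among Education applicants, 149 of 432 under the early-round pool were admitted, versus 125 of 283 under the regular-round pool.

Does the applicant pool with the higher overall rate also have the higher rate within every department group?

Sciences: the early-round pool 821/1225 = 67.0%, the regular-round pool 560/735 = 76.2% → the regular-round pool
Medicine: the early-round pool 10/74 = 13.5%, the regular-round pool 16/85 = 18.8% → the regular-round pool
Education: the early-round pool 149/432 = 34.5%, the regular-round pool 125/283 = 44.2% → the regular-round pool
Overall: the early-round pool 980/1731 = 56.6%, the regular-round pool 701/1103 = 63.6% → the regular-round pool
The regular-round pool wins overall and in every department group — no reversal.

Yes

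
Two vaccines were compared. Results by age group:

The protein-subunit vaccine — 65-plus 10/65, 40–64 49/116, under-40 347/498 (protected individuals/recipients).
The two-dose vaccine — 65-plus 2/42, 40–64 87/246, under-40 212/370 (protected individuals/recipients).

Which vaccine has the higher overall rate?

the protein-subunit vaccine

65-plus: the protein-subunit vaccine 10/65 = 15.4%, the two-dose vaccine 2/42 = 4.8% → the protein-subunit vaccine
40–64: the protein-subunit vaccine 49/116 = 42.2%, the two-dose vaccine 87/246 = 35.4% → the protein-subunit vaccine
Under-40: the protein-subunit vaccine 347/498 = 69.7%, the two-dose vaccine 212/370 = 57.3% → the protein-subunit vaccine
Overall: the protein-subunit vaccine 406/679 = 59.8%, the two-dose vaccine 301/658 = 45.7% → the protein-subunit vaccine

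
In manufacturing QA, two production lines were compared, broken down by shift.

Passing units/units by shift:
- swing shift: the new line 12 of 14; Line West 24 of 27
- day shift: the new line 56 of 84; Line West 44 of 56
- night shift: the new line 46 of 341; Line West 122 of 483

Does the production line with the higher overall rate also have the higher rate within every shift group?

Swing shift: the new line 12/14 = 85.7%, Line West 24/27 = 88.9% → Line West
Day shift: the new line 56/84 = 66.7%, Line West 44/56 = 78.6% → Line West
Night shift: the new line 46/341 = 13.5%, Line West 122/483 = 25.3% → Line West
Overall: the new line 114/439 = 26.0%, Line West 190/566 = 33.6% → Line West
Line West wins overall and in every shift group — no reversal.

Yes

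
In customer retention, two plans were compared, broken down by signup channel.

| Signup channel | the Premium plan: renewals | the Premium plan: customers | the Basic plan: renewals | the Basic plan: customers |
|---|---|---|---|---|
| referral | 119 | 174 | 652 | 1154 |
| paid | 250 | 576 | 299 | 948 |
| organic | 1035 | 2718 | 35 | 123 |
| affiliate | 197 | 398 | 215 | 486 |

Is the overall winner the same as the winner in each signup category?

Referral: the Premium plan 119/174 = 68.4%, the Basic plan 652/1154 = 56.5% → the Premium plan
Paid: the Premium plan 250/576 = 43.4%, the Basic plan 299/948 = 31.5% → the Premium plan
Organic: the Premium plan 1035/2718 = 38.1%, the Basic plan 35/123 = 28.5% → the Premium plan
Affiliate: the Premium plan 197/398 = 49.5%, the Basic plan 215/486 = 44.2% → the Premium plan
Overall: the Premium plan 1601/3866 = 41.4%, the Basic plan 1201/2711 = 44.3% → the Basic plan
The Premium plan wins each signup group but the Basic plan wins overall — the comparison reverses. The Premium plan's customers skew toward organic, which has a lower base rate.

No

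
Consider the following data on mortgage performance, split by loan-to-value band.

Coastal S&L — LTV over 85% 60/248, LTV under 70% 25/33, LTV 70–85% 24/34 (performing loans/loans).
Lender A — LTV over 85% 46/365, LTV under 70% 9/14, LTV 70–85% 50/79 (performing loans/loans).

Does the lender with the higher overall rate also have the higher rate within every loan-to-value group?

Yes

LTV over 85%: Coastal S&L 60/248 = 24.2%, Lender A 46/365 = 12.6% → Coastal S&L
LTV under 70%: Coastal S&L 25/33 = 75.8%, Lender A 9/14 = 64.3% → Coastal S&L
LTV 70–85%: Coastal S&L 24/34 = 70.6%, Lender A 50/79 = 63.3% → Coastal S&L
Overall: Coastal S&L 109/315 = 34.6%, Lender A 105/458 = 22.9% → Coastal S&L
Coastal S&L wins overall and in every loan-to-value group — no reversal.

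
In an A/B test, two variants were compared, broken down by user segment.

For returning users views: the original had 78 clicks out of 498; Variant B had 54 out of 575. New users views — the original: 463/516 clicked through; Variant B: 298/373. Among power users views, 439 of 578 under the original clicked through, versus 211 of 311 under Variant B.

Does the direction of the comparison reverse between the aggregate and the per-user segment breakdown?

Returning users: the original 78/498 = 15.7%, Variant B 54/575 = 9.4% → the original
New users: the original 463/516 = 89.7%, Variant B 298/373 = 79.9% → the original
Power users: the original 439/578 = 76.0%, Variant B 211/311 = 67.8% → the original
Overall: the original 980/1592 = 61.6%, Variant B 563/1259 = 44.7% → the original
The original wins overall and in every user group — no reversal.

No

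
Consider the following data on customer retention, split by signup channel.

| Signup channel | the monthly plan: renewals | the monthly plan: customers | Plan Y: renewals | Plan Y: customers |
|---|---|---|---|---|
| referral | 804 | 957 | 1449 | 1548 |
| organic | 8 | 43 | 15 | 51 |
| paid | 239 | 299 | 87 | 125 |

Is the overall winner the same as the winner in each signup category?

Referral: the monthly plan 804/957 = 84.0%, Plan Y 1449/1548 = 93.6% → Plan Y
Organic: the monthly plan 8/43 = 18.6%, Plan Y 15/51 = 29.4% → Plan Y
Paid: the monthly plan 239/299 = 79.9%, Plan Y 87/125 = 69.6% → the monthly plan
Overall: the monthly plan 1051/1299 = 80.9%, Plan Y 1551/1724 = 90.0% → Plan Y
Neither sweeps: the monthly plan wins 1 of 3 groups, Plan Y wins 2. Plan Y wins overall but not every group — no Simpson reversal.

No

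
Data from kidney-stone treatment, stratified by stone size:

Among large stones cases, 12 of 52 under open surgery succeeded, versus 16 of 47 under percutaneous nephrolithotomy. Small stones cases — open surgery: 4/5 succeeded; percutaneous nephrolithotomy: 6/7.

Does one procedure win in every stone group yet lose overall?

Large stones: open surgery 12/52 = 23.1%, percutaneous nephrolithotomy 16/47 = 34.0% → percutaneous nephrolithotomy
Small stones: open surgery 4/5 = 80.0%, percutaneous nephrolithotomy 6/7 = 85.7% → percutaneous nephrolithotomy
Overall: open surgery 16/57 = 28.1%, percutaneous nephrolithotomy 22/54 = 40.7% → percutaneous nephrolithotomy
Percutaneous nephrolithotomy wins overall and in every stone group — no reversal.

No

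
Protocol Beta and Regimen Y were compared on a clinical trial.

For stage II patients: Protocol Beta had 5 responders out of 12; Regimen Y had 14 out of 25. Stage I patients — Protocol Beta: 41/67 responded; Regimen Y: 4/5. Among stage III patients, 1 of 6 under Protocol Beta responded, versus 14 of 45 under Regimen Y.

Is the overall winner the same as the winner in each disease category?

Stage II: Protocol Beta 5/12 = 41.7%, Regimen Y 14/25 = 56.0% → Regimen Y
Stage I: Protocol Beta 41/67 = 61.2%, Regimen Y 4/5 = 80.0% → Regimen Y
Stage III: Protocol Beta 1/6 = 16.7%, Regimen Y 14/45 = 31.1% → Regimen Y
Overall: Protocol Beta 47/85 = 55.3%, Regimen Y 32/75 = 42.7% → Protocol Beta
Regimen Y wins each disease group but Protocol Beta wins overall — the comparison reverses. Regimen Y's patients skew toward stage III, which has a lower base rate.

No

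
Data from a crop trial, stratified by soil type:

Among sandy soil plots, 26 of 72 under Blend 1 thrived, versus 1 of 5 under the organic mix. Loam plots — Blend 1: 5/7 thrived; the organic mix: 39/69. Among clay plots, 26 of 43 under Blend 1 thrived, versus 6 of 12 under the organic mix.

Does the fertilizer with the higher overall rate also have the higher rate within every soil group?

No

Sandy soil: Blend 1 26/72 = 36.1%, the organic mix 1/5 = 20.0% → Blend 1
Loam: Blend 1 5/7 = 71.4%, the organic mix 39/69 = 56.5% → Blend 1
Clay: Blend 1 26/43 = 60.5%, the organic mix 6/12 = 50.0% → Blend 1
Overall: Blend 1 57/122 = 46.7%, the organic mix 46/86 = 53.5% → the organic mix
Blend 1 wins each soil group but the organic mix wins overall — the comparison reverses. Blend 1's plots skew toward sandy soil, which has a lower base rate.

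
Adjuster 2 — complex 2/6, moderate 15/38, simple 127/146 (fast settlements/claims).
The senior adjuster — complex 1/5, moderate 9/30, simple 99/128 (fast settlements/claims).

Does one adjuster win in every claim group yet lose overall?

Complex: Adjuster 2 2/6 = 33.3%, the senior adjuster 1/5 = 20.0% → Adjuster 2
Moderate: Adjuster 2 15/38 = 39.5%, the senior adjuster 9/30 = 30.0% → Adjuster 2
Simple: Adjuster 2 127/146 = 87.0%, the senior adjuster 99/128 = 77.3% → Adjuster 2
Overall: Adjuster 2 144/190 = 75.8%, the senior adjuster 109/163 = 66.9% → Adjuster 2
Adjuster 2 wins overall and in every claim group — no reversal.

No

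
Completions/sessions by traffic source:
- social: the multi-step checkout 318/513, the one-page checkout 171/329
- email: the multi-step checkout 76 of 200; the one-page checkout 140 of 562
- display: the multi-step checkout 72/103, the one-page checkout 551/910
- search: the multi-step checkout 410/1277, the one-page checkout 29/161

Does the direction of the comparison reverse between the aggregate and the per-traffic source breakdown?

Yes

Social: the multi-step checkout 318/513 = 62.0%, the one-page checkout 171/329 = 52.0% → the multi-step checkout
Email: the multi-step checkout 76/200 = 38.0%, the one-page checkout 140/562 = 24.9% → the multi-step checkout
Display: the multi-step checkout 72/103 = 69.9%, the one-page checkout 551/910 = 60.5% → the multi-step checkout
Search: the multi-step checkout 410/1277 = 32.1%, the one-page checkout 29/161 = 18.0% → the multi-step checkout
Overall: the multi-step checkout 876/2093 = 41.9%, the one-page checkout 891/1962 = 45.4% → the one-page checkout
The multi-step checkout wins each traffic group but the one-page checkout wins overall — the comparison reverses. The multi-step checkout's sessions skew toward search, which has a lower base rate.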